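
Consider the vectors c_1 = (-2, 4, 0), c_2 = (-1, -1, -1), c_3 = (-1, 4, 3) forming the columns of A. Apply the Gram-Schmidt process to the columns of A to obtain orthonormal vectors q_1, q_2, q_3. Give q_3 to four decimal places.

q_3 = (-0.5345, -0.2673, 0.8018)

q_1 = c_1/‖c_1‖ = (-2, 4, 0)/4.4721 = (-0.4472, 0.8944, 0.0000).
r_{12} = q_1·c_2 = -0.4472.
u_2 = c_2 + 0.4472·q_1 = (-1.2000, -0.6000, -1.0000).
‖u_2‖ = 1.6733, so q_2 = (-0.7171, -0.3586, -0.5976).
r_{13} = q_1·c_3 = 4.0249; r_{23} = q_2·c_3 = -2.5100.
u_3 = c_3 − 4.0249·q_1 + 2.5100·q_2 = (-1.0000, -0.5000, 1.5000).
‖u_3‖ = 1.8708, so q_3 = (-0.5345, -0.2673, 0.8018).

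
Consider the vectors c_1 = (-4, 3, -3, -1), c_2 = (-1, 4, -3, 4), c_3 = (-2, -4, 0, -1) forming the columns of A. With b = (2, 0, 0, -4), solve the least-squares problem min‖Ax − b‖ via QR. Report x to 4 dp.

x = (0.3893, -0.9474, -0.7565)

c_1 = (-4, 3, -3, -1); ‖c_1‖ = 5.9161, so q_1 = (-0.6761, 0.5071, -0.5071, -0.1690).
q_1·c_2 = (-0.6761)·(-1) + 0.5071·4 + (-0.5071)·(-3) + (-0.1690)·4 = 3.5496.
u_2 = c_2 − 3.5496·q_1 = (1.4000, 2.2000, -1.2000, 4.6000).
‖u_2‖ = 5.4222, so q_2 = (0.2582, 0.4057, -0.2213, 0.8484).
q_1·c_3 = (-0.6761)·(-2) + 0.5071·(-4) + (-0.5071)·0 + (-0.1690)·(-1) = -0.5071; q_2·c_3 = 0.2582·(-2) + 0.4057·(-4) + (-0.2213)·0 + 0.8484·(-1) = -2.9877.
u_3 = c_3 + 0.5071·q_1 + 2.9877·q_2 = (-1.5714, -2.5306, -0.9184, 1.4490).
‖u_3‖ = 3.4375, so q_3 = (-0.4571, -0.7362, -0.2672, 0.4215).
Qᵀb = (-0.6761, -2.8771, -2.6004).
Back-substitute: x_3 = -2.6004/3.4375 = -0.7565.
x_2 = (-2.8771 + 2.9877·(-0.7565))/5.4222 = -0.9474.
x_1 = (-0.6761 − 3.5496·(-0.9474) + 0.5071·(-0.7565))/5.9161 = 0.3893.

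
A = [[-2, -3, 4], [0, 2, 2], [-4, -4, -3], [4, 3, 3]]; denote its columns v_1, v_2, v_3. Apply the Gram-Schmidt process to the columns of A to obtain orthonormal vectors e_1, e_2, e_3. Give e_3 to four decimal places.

e_3 = (0.8181, 0.4950, -0.2372, 0.1719)

v_1 = (-2, 0, -4, 4); ‖v_1‖ = 6.0000, so e_1 = (-0.3333, 0.0000, -0.6667, 0.6667).
e_1·v_2 = (-0.3333)·(-3) + 0.0000·2 + (-0.6667)·(-4) + 0.6667·3 = 5.6667.
u_2 = v_2 − 5.6667·e_1 = (-1.1111, 2.0000, -0.2222, -0.7778).
‖u_2‖ = 2.4267, so e_2 = (-0.4579, 0.8242, -0.0916, -0.3205).
e_1·v_3 = (-0.3333)·4 + 0.0000·2 + (-0.6667)·(-3) + 0.6667·3 = 2.6667; e_2·v_3 = (-0.4579)·4 + 0.8242·2 + (-0.0916)·(-3) + (-0.3205)·3 = -0.8700.
u_3 = v_3 − 2.6667·e_1 + 0.8700·e_2 = (4.4906, 2.7170, -1.3019, 0.9434).
‖u_3‖ = 5.4893, so e_3 = (0.8181, 0.4950, -0.2372, 0.1719).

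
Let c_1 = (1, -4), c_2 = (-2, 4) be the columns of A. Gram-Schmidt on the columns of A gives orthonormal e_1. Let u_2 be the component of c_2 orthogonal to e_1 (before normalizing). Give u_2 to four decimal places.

e_1 = c_1/‖c_1‖ = (1, -4)/4.1231 = (0.2425, -0.9701).
r_{12} = e_1·c_2 = -4.3656.
u_2 = c_2 + 4.3656·e_1 = (-0.9412, -0.2353).

u_2 = (-0.9412, -0.2353)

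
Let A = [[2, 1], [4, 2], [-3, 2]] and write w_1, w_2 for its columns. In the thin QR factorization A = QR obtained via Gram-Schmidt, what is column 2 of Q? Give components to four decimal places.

w_1 = (2, 4, -3); ‖w_1‖ = 5.3852, so q_1 = (0.3714, 0.7428, -0.5571).
q_1·w_2 = 0.3714·1 + 0.7428·2 + (-0.5571)·2 = 0.7428.
u_2 = w_2 − 0.7428·q_1 = (0.7241, 1.4483, 2.4138).
‖u_2‖ = 2.9066, so q_2 = (0.2491, 0.4983, 0.8305).

q_2 = (0.2491, 0.4983, 0.8305)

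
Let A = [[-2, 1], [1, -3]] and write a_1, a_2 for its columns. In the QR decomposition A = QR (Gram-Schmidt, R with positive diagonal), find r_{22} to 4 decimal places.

a_1 = (-2, 1); ‖a_1‖ = 2.2361, so q_1 = (-0.8944, 0.4472).
q_1·a_2 = (-0.8944)·1 + 0.4472·(-3) = -2.2361.
u_2 = a_2 + 2.2361·q_1 = (-1.0000, -2.0000).
r_{22} = ‖u_2‖ = 2.2361.

r_{22} = 2.2361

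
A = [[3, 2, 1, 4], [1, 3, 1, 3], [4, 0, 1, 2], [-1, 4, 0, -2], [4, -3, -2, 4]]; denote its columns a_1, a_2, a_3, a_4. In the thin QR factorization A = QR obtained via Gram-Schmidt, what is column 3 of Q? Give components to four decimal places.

e_3 = (0.1335, 0.0291, 0.4179, -0.5939, -0.6738)

a_1 = (3, 1, 4, -1, 4); ‖a_1‖ = 6.5574, so e_1 = (0.4575, 0.1525, 0.6100, -0.1525, 0.6100).
e_1·a_2 = 0.4575·2 + 0.1525·3 + 0.6100·0 + (-0.1525)·4 + 0.6100·(-3) = -1.0675.
u_2 = a_2 + 1.0675·e_1 = (2.4884, 3.1628, 0.6512, 3.8372, -2.3488).
‖u_2‖ = 6.0713, so e_2 = (0.4099, 0.5209, 0.1073, 0.6320, -0.3869).
e_1·a_3 = 0.4575·1 + 0.1525·1 + 0.6100·1 + (-0.1525)·0 + 0.6100·(-2) = 0.0000; e_2·a_3 = 0.4099·1 + 0.5209·1 + 0.1073·1 + 0.6320·0 + (-0.3869)·(-2) = 1.8118.
u_3 = a_3 + 0.0000·e_1 − 1.8118·e_2 = (0.2574, 0.0562, 0.8057, -1.1451, -1.2991).
‖u_3‖ = 1.9280, so e_3 = (0.1335, 0.0291, 0.4179, -0.5939, -0.6738).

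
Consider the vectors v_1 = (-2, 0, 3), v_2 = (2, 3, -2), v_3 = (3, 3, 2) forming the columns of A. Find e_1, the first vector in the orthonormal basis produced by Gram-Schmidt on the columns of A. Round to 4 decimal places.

v_1 = (-2, 0, 3); ‖v_1‖ = 3.6056, so e_1 = (-0.5547, 0.0000, 0.8321).

e_1 = (-0.5547, 0.0000, 0.8321)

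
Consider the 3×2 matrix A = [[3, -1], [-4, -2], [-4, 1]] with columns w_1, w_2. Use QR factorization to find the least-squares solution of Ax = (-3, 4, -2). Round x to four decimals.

w_1 = (3, -4, -4); ‖w_1‖ = 6.4031, so e_1 = (0.4685, -0.6247, -0.6247).
e_1·w_2 = 0.4685·(-1) + (-0.6247)·(-2) + (-0.6247)·1 = 0.1562.
u_2 = w_2 − 0.1562·e_1 = (-1.0732, -1.9024, 1.0976).
‖u_2‖ = 2.4445, so e_2 = (-0.4390, -0.7783, 0.4490).
Qᵀb = (-2.6550, -2.6939).
Back-substitute: x_2 = -2.6939/2.4445 = -1.1020.
x_1 = (-2.6550 − 0.1562·(-1.1020))/6.4031 = -0.3878.

x = (-0.3878, -1.1020)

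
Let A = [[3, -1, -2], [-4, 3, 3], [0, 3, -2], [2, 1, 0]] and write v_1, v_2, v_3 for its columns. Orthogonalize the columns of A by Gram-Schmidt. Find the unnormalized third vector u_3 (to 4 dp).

u_3 = (-0.0633, 0.7786, -1.3504, 1.6521)

v_1 = (3, -4, 0, 2); ‖v_1‖ = 5.3852, so q_1 = (0.5571, -0.7428, 0.0000, 0.3714).
q_1·v_2 = 0.5571·(-1) + (-0.7428)·3 + 0.0000·3 + 0.3714·1 = -2.4140.
u_2 = v_2 + 2.4140·q_1 = (0.3448, 1.2069, 3.0000, 1.8966).
‖u_2‖ = 3.7646, so q_2 = (0.0916, 0.3206, 0.7969, 0.5038).
q_1·v_3 = 0.5571·(-2) + (-0.7428)·3 + 0.0000·(-2) + 0.3714·0 = -3.3425; q_2·v_3 = 0.0916·(-2) + 0.3206·3 + 0.7969·(-2) + 0.5038·0 = -0.8152.
u_3 = v_3 + 3.3425·q_1 + 0.8152·q_2 = (-0.0633, 0.7786, -1.3504, 1.6521).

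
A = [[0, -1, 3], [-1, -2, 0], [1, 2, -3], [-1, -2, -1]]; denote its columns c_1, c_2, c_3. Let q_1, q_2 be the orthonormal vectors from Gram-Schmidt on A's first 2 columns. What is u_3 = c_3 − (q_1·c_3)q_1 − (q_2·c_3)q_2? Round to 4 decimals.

u_3 = (0.0000, -0.6667, -2.3333, -1.6667)

c_1 = (0, -1, 1, -1); ‖c_1‖ = 1.7321, so q_1 = (0.0000, -0.5774, 0.5774, -0.5774).
q_1·c_2 = 0.0000·(-1) + (-0.5774)·(-2) + 0.5774·2 + (-0.5774)·(-2) = 3.4641.
u_2 = c_2 − 3.4641·q_1 = (-1.0000, 0.0000, 0.0000, 0.0000).
‖u_2‖ = 1.0000, so q_2 = (-1.0000, 0.0000, 0.0000, 0.0000).
q_1·c_3 = 0.0000·3 + (-0.5774)·0 + 0.5774·(-3) + (-0.5774)·(-1) = -1.1547; q_2·c_3 = (-1.0000)·3 + 0.0000·0 + (0.0000)·(-3) + 0.0000·(-1) = -3.0000.
u_3 = c_3 + 1.1547·q_1 + 3.0000·q_2 = (0.0000, -0.6667, -2.3333, -1.6667).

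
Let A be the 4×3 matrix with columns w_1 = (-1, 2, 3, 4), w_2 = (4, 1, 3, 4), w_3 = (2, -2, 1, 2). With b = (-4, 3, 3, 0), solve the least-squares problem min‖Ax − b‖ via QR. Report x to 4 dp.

e_1 = w_1/‖w_1‖ = (-1, 2, 3, 4)/5.4772 = (-0.1826, 0.3651, 0.5477, 0.7303).
r_{12} = e_1·w_2 = 4.1992.
u_2 = w_2 − 4.1992·e_1 = (4.7667, -0.5333, 0.7000, 0.9333).
‖u_2‖ = 4.9363, so e_2 = (0.9656, -0.1080, 0.1418, 0.1891).
r_{13} = e_1·w_3 = 0.9129; r_{23} = e_2·w_3 = 2.6673.
u_3 = w_3 − 0.9129·e_1 − 2.6673·e_2 = (-0.4090, -2.0451, 0.1218, 0.8290).
‖u_3‖ = 2.2477, so e_3 = (-0.1820, -0.9099, 0.0542, 0.3688).
Qᵀb = (3.4689, -3.7613, -1.8393).
Back-substitute: x_3 = -1.8393/2.2477 = -0.8183.
x_2 = (-3.7613 − 2.6673·(-0.8183))/4.9363 = -0.3198.
x_1 = (3.4689 − 4.1992·(-0.3198) − 0.9129·(-0.8183))/5.4772 = 1.0149.

x = (1.0149, -0.3198, -0.8183)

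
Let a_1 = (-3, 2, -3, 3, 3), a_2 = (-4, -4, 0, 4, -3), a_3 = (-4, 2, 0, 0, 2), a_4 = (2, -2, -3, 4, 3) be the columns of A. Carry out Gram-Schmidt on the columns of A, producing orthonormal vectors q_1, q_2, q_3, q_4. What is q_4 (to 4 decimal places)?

a_1 = (-3, 2, -3, 3, 3); ‖a_1‖ = 6.3246, so q_1 = (-0.4743, 0.3162, -0.4743, 0.4743, 0.4743).
q_1·a_2 = (-0.4743)·(-4) + 0.3162·(-4) + (-0.4743)·0 + 0.4743·4 + 0.4743·(-3) = 1.1068.
u_2 = a_2 − 1.1068·q_1 = (-3.4750, -4.3500, 0.5250, 3.4750, -3.5250).
‖u_2‖ = 7.4683, so q_2 = (-0.4653, -0.5825, 0.0703, 0.4653, -0.4720).
q_1·a_3 = (-0.4743)·(-4) + 0.3162·2 + (-0.4743)·0 + 0.4743·0 + 0.4743·2 = 3.4785; q_2·a_3 = (-0.4653)·(-4) + (-0.5825)·2 + 0.0703·0 + 0.4653·0 + (-0.4720)·2 = -0.2477.
u_3 = a_3 − 3.4785·q_1 + 0.2477·q_2 = (-2.4653, 0.7557, 1.6674, -1.5347, 0.2331).
‖u_3‖ = 3.4407, so q_3 = (-0.7165, 0.2196, 0.4846, -0.4460, 0.0677).
q_1·a_4 = (-0.4743)·2 + 0.3162·(-2) + (-0.4743)·(-3) + 0.4743·4 + 0.4743·3 = 3.1623; q_2·a_4 = (-0.4653)·2 + (-0.5825)·(-2) + 0.0703·(-3) + 0.4653·4 + (-0.4720)·3 = 0.4686; q_3·a_4 = (-0.7165)·2 + 0.2196·(-2) + 0.4846·(-3) + (-0.4460)·4 + 0.0677·3 = -4.9071.
u_4 = a_4 − 3.1623·q_1 − 0.4686·q_2 + 4.9071·q_3 = (0.2022, -1.6493, 0.8451, 0.0931, 2.0536).
‖u_4‖ = 2.7751, so q_4 = (0.0729, -0.5943, 0.3045, 0.0336, 0.7400).

q_4 = (0.0729, -0.5943, 0.3045, 0.0336, 0.7400)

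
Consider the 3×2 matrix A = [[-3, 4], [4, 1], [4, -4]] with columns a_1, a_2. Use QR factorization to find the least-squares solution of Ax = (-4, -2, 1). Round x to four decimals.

x = (-0.3398, -0.9138)

a_1 = (-3, 4, 4); ‖a_1‖ = 6.4031, so q_1 = (-0.4685, 0.6247, 0.6247).
q_1·a_2 = (-0.4685)·4 + 0.6247·1 + 0.6247·(-4) = -3.7482.
u_2 = a_2 + 3.7482·q_1 = (2.2439, 3.3415, -1.6585).
‖u_2‖ = 4.3533, so q_2 = (0.5154, 0.7676, -0.3810).
Qᵀb = (1.2494, -3.9779).
Back-substitute: x_2 = -3.9779/4.3533 = -0.9138.
x_1 = (1.2494 + 3.7482·(-0.9138))/6.4031 = -0.3398.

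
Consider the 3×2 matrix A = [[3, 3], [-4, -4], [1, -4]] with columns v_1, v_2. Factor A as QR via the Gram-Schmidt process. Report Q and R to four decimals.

v_1 = (3, -4, 1); ‖v_1‖ = 5.0990, so e_1 = (0.5883, -0.7845, 0.1961).
e_1·v_2 = 0.5883·3 + (-0.7845)·(-4) + 0.1961·(-4) = 4.1184.
u_2 = v_2 − 4.1184·e_1 = (0.5769, -0.7692, -4.8077).
‖u_2‖ = 4.9029, so e_2 = (0.1177, -0.1569, -0.9806).

Q = [[0.5883, 0.1177], [-0.7845, -0.1569], [0.1961, -0.9806]], R = [[5.0990, 4.1184], [0.0000, 4.9029]]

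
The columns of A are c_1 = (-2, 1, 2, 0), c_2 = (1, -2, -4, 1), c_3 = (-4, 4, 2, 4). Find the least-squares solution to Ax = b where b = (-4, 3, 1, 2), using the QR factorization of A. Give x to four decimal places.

q_1 = c_1/‖c_1‖ = (-2, 1, 2, 0)/3.0000 = (-0.6667, 0.3333, 0.6667, 0.0000).
r_{12} = q_1·c_2 = -4.0000.
u_2 = c_2 + 4.0000·q_1 = (-1.6667, -0.6667, -1.3333, 1.0000).
‖u_2‖ = 2.4495, so q_2 = (-0.6804, -0.2722, -0.5443, 0.4082).
r_{13} = q_1·c_3 = 5.3333; r_{23} = q_2·c_3 = 2.1773.
u_3 = c_3 − 5.3333·q_1 − 2.1773·q_2 = (1.0370, 2.8148, -0.3704, 3.1111).
‖u_3‖ = 4.3376, so q_3 = (0.2391, 0.6489, -0.0854, 0.7172).
Qᵀb = (4.3333, 2.1773, 2.3396).
Back-substitute: x_3 = 2.3396/4.3376 = 0.5394.
x_2 = (2.1773 − 2.1773·0.5394)/2.4495 = 0.4094.
x_1 = (4.3333 + 4.0000·0.4094 − 5.3333·0.5394)/3.0000 = 1.0315.

x = (1.0315, 0.4094, 0.5394)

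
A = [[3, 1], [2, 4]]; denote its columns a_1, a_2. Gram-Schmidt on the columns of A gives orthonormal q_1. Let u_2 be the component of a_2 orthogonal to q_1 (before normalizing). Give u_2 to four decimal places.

a_1 = (3, 2); ‖a_1‖ = 3.6056, so q_1 = (0.8321, 0.5547).
q_1·a_2 = 0.8321·1 + 0.5547·4 = 3.0509.
u_2 = a_2 − 3.0509·q_1 = (-1.5385, 2.3077).

u_2 = (-1.5385, 2.3077)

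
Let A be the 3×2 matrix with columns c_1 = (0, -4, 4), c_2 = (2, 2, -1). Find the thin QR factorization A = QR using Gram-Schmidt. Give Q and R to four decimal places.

Q = [[0.0000, 0.9428], [-0.7071, 0.2357], [0.7071, 0.2357]], R = [[5.6569, -2.1213], [0.0000, 2.1213]]

q_1 = c_1/‖c_1‖ = (0, -4, 4)/5.6569 = (0.0000, -0.7071, 0.7071).
r_{12} = q_1·c_2 = -2.1213.
u_2 = c_2 + 2.1213·q_1 = (2.0000, 0.5000, 0.5000).
‖u_2‖ = 2.1213, so q_2 = (0.9428, 0.2357, 0.2357).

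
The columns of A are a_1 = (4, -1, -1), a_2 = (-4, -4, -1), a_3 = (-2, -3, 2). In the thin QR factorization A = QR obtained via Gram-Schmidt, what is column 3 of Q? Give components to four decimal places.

q_1 = a_1/‖a_1‖ = (4, -1, -1)/4.2426 = (0.9428, -0.2357, -0.2357).
r_{12} = q_1·a_2 = -2.5927.
u_2 = a_2 + 2.5927·q_1 = (-1.5556, -4.6111, -1.6111).
‖u_2‖ = 5.1262, so q_2 = (-0.3035, -0.8995, -0.3143).
r_{13} = q_1·a_3 = -1.6499; r_{23} = q_2·a_3 = 2.6769.
u_3 = a_3 + 1.6499·q_1 − 2.6769·q_2 = (0.3679, -0.9810, 2.4524).
‖u_3‖ = 2.6668, so q_3 = (0.1379, -0.3678, 0.9196).

q_3 = (0.1379, -0.3678, 0.9196)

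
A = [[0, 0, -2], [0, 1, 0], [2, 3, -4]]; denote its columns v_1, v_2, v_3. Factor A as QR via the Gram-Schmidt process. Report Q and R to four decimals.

q_1 = v_1/‖v_1‖ = (0, 0, 2)/2.0000 = (0.0000, 0.0000, 1.0000).
r_{12} = q_1·v_2 = 3.0000.
u_2 = v_2 − 3.0000·q_1 = (0.0000, 1.0000, 0.0000).
‖u_2‖ = 1.0000, so q_2 = (0.0000, 1.0000, 0.0000).
r_{13} = q_1·v_3 = -4.0000; r_{23} = q_2·v_3 = 0.0000.
u_3 = v_3 + 4.0000·q_1 + 0.0000·q_2 = (-2.0000, 0.0000, 0.0000).
‖u_3‖ = 2.0000, so q_3 = (-1.0000, 0.0000, 0.0000).

Q = [[0.0000, 0.0000, -1.0000], [0.0000, 1.0000, 0.0000], [1.0000, 0.0000, 0.0000]], R = [[2.0000, 3.0000, -4.0000], [0.0000, 1.0000, 0.0000], [0.0000, 0.0000, 2.0000]]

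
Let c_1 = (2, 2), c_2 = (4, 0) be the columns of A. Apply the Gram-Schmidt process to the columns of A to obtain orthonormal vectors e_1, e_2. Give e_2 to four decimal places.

c_1 = (2, 2); ‖c_1‖ = 2.8284, so e_1 = (0.7071, 0.7071).
e_1·c_2 = 0.7071·4 + 0.7071·0 = 2.8284.
u_2 = c_2 − 2.8284·e_1 = (2.0000, -2.0000).
‖u_2‖ = 2.8284, so e_2 = (0.7071, -0.7071).

e_2 = (0.7071, -0.7071)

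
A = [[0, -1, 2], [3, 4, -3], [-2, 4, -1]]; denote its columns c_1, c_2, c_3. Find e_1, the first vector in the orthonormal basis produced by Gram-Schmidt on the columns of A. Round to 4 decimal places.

c_1 = (0, 3, -2); ‖c_1‖ = 3.6056, so e_1 = (0.0000, 0.8321, -0.5547).

e_1 = (0.0000, 0.8321, -0.5547)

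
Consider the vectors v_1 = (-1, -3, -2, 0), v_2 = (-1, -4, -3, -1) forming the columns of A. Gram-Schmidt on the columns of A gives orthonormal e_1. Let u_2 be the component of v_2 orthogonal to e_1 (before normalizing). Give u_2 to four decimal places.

u_2 = (0.3571, 0.0714, -0.2857, -1.0000)

v_1 = (-1, -3, -2, 0); ‖v_1‖ = 3.7417, so e_1 = (-0.2673, -0.8018, -0.5345, 0.0000).
e_1·v_2 = (-0.2673)·(-1) + (-0.8018)·(-4) + (-0.5345)·(-3) + 0.0000·(-1) = 5.0780.
u_2 = v_2 − 5.0780·e_1 = (0.3571, 0.0714, -0.2857, -1.0000).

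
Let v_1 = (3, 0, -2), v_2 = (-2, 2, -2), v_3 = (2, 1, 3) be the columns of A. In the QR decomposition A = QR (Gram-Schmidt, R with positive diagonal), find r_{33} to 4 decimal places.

v_1 = (3, 0, -2); ‖v_1‖ = 3.6056, so e_1 = (0.8321, 0.0000, -0.5547).
e_1·v_2 = 0.8321·(-2) + 0.0000·2 + (-0.5547)·(-2) = -0.5547.
u_2 = v_2 + 0.5547·e_1 = (-1.5385, 2.0000, -2.3077).
‖u_2‖ = 3.4194, so e_2 = (-0.4499, 0.5849, -0.6749).
e_1·v_3 = 0.8321·2 + 0.0000·1 + (-0.5547)·3 = 0.0000; e_2·v_3 = (-0.4499)·2 + 0.5849·1 + (-0.6749)·3 = -2.3396.
u_3 = v_3 + 0.0000·e_1 + 2.3396·e_2 = (0.9474, 2.3684, 1.4211).
r_{33} = ‖u_3‖ = 2.9200.

r_{33} = 2.9200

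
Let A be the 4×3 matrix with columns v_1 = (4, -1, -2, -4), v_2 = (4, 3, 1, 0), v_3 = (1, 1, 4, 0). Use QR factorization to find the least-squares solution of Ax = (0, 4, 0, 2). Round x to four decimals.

v_1 = (4, -1, -2, -4); ‖v_1‖ = 6.0828, so q_1 = (0.6576, -0.1644, -0.3288, -0.6576).
q_1·v_2 = 0.6576·4 + (-0.1644)·3 + (-0.3288)·1 + (-0.6576)·0 = 1.8084.
u_2 = v_2 − 1.8084·q_1 = (2.8108, 3.2973, 1.5946, 1.1892).
‖u_2‖ = 4.7676, so q_2 = (0.5896, 0.6916, 0.3345, 0.2494).
q_1·v_3 = 0.6576·1 + (-0.1644)·1 + (-0.3288)·4 + (-0.6576)·0 = -0.8220; q_2·v_3 = 0.5896·1 + 0.6916·1 + 0.3345·4 + 0.2494·0 = 2.6190.
u_3 = v_3 + 0.8220·q_1 − 2.6190·q_2 = (-0.0036, -0.9465, 2.8537, -1.1938).
‖u_3‖ = 3.2350, so q_3 = (-0.0011, -0.2926, 0.8822, -0.3690).
Qᵀb = (-1.9728, 3.2653, -1.9084).
Back-substitute: x_3 = -1.9084/3.2350 = -0.5899.
x_2 = (3.2653 − 2.6190·(-0.5899))/4.7676 = 1.0090.
x_1 = (-1.9728 − 1.8084·1.0090 + 0.8220·(-0.5899))/6.0828 = -0.7040.

x = (-0.7040, 1.0090, -0.5899)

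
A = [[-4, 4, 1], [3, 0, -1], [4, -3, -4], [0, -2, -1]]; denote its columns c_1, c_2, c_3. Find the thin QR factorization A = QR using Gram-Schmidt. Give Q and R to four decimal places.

c_1 = (-4, 3, 4, 0); ‖c_1‖ = 6.4031, so q_1 = (-0.6247, 0.4685, 0.6247, 0.0000).
q_1·c_2 = (-0.6247)·4 + 0.4685·0 + 0.6247·(-3) + 0.0000·(-2) = -4.3729.
u_2 = c_2 + 4.3729·q_1 = (1.2683, 2.0488, -0.2683, -2.0000).
‖u_2‖ = 3.1429, so q_2 = (0.4035, 0.6519, -0.0854, -0.6363).
q_1·c_3 = (-0.6247)·1 + 0.4685·(-1) + 0.6247·(-4) + 0.0000·(-1) = -3.5920; q_2·c_3 = 0.4035·1 + 0.6519·(-1) + (-0.0854)·(-4) + (-0.6363)·(-1) = 0.7295.
u_3 = c_3 + 3.5920·q_1 − 0.7295·q_2 = (-1.5383, 0.2074, -1.6938, -0.5358).
‖u_3‖ = 2.3591, so q_3 = (-0.6521, 0.0879, -0.7180, -0.2271).

Q = [[-0.6247, 0.4035, -0.6521], [0.4685, 0.6519, 0.0879], [0.6247, -0.0854, -0.7180], [0.0000, -0.6363, -0.2271]], R = [[6.4031, -4.3729, -3.5920], [0.0000, 3.1429, 0.7295], [0.0000, 0.0000, 2.3591]]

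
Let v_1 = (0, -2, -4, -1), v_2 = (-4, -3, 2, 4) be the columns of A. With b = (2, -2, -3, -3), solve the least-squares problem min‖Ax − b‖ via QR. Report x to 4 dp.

v_1 = (0, -2, -4, -1); ‖v_1‖ = 4.5826, so e_1 = (0.0000, -0.4364, -0.8729, -0.2182).
e_1·v_2 = 0.0000·(-4) + (-0.4364)·(-3) + (-0.8729)·2 + (-0.2182)·4 = -1.3093.
u_2 = v_2 + 1.3093·e_1 = (-4.0000, -3.5714, 0.8571, 3.7143).
‖u_2‖ = 6.5792, so e_2 = (-0.6080, -0.5428, 0.1303, 0.5646).
Qᵀb = (4.1461, -2.2148).
Back-substitute: x_2 = -2.2148/6.5792 = -0.3366.
x_1 = (4.1461 + 1.3093·(-0.3366))/4.5826 = 0.8086.

x = (0.8086, -0.3366)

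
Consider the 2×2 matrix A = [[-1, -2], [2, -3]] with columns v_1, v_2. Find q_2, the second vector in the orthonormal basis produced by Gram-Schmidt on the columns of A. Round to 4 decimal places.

q_2 = (-0.8944, -0.4472)

v_1 = (-1, 2); ‖v_1‖ = 2.2361, so q_1 = (-0.4472, 0.8944).
q_1·v_2 = (-0.4472)·(-2) + 0.8944·(-3) = -1.7889.
u_2 = v_2 + 1.7889·q_1 = (-2.8000, -1.4000).
‖u_2‖ = 3.1305, so q_2 = (-0.8944, -0.4472).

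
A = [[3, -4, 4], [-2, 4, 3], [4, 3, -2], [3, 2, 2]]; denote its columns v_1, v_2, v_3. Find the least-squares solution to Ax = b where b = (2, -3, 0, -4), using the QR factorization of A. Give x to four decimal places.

v_1 = (3, -2, 4, 3); ‖v_1‖ = 6.1644, so q_1 = (0.4867, -0.3244, 0.6489, 0.4867).
q_1·v_2 = 0.4867·(-4) + (-0.3244)·4 + 0.6489·3 + 0.4867·2 = -0.3244.
u_2 = v_2 + 0.3244·q_1 = (-3.8421, 3.8947, 3.2105, 2.1579).
‖u_2‖ = 6.7004, so q_2 = (-0.5734, 0.5813, 0.4792, 0.3221).
q_1·v_3 = 0.4867·4 + (-0.3244)·3 + 0.6489·(-2) + 0.4867·2 = 0.6489; q_2·v_3 = (-0.5734)·4 + 0.5813·3 + 0.4792·(-2) + 0.3221·2 = -0.8641.
u_3 = v_3 − 0.6489·q_1 + 0.8641·q_2 = (3.1887, 3.7128, -2.0070, 1.9625).
‖u_3‖ = 5.6420, so q_3 = (0.5652, 0.6581, -0.3557, 0.3478).
Qᵀb = (0.0000, -4.1789, -2.2352).
Back-substitute: x_3 = -2.2352/5.6420 = -0.3962.
x_2 = (-4.1789 + 0.8641·(-0.3962))/6.7004 = -0.6748.
x_1 = (0.0000 + 0.3244·(-0.6748) − 0.6489·(-0.3962))/6.1644 = 0.0062.

x = (0.0062, -0.6748, -0.3962)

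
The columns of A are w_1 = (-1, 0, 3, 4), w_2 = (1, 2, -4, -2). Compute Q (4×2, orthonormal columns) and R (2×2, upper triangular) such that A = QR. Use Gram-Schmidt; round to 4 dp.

w_1 = (-1, 0, 3, 4); ‖w_1‖ = 5.0990, so e_1 = (-0.1961, 0.0000, 0.5883, 0.7845).
e_1·w_2 = (-0.1961)·1 + 0.0000·2 + 0.5883·(-4) + 0.7845·(-2) = -4.1184.
u_2 = w_2 + 4.1184·e_1 = (0.1923, 2.0000, -1.5769, 1.2308).
‖u_2‖ = 2.8352, so e_2 = (0.0678, 0.7054, -0.5562, 0.4341).

Q = [[-0.1961, 0.0678], [0.0000, 0.7054], [0.5883, -0.5562], [0.7845, 0.4341]], R = [[5.0990, -4.1184], [0.0000, 2.8352]]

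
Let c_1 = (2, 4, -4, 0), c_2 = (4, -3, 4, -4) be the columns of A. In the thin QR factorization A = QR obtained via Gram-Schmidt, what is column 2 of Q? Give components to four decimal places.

q_1 = c_1/‖c_1‖ = (2, 4, -4, 0)/6.0000 = (0.3333, 0.6667, -0.6667, 0.0000).
r_{12} = q_1·c_2 = -3.3333.
u_2 = c_2 + 3.3333·q_1 = (5.1111, -0.7778, 1.7778, -4.0000).
‖u_2‖ = 6.7741, so q_2 = (0.7545, -0.1148, 0.2624, -0.5905).

q_2 = (0.7545, -0.1148, 0.2624, -0.5905)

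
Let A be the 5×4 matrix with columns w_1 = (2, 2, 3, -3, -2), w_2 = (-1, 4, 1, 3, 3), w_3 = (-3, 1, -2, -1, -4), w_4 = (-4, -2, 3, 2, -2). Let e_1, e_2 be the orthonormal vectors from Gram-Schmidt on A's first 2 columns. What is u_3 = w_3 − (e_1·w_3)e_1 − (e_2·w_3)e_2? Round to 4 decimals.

w_1 = (2, 2, 3, -3, -2); ‖w_1‖ = 5.4772, so e_1 = (0.3651, 0.3651, 0.5477, -0.5477, -0.3651).
e_1·w_2 = 0.3651·(-1) + 0.3651·4 + 0.5477·1 + (-0.5477)·3 + (-0.3651)·3 = -1.0954.
u_2 = w_2 + 1.0954·e_1 = (-0.6000, 4.4000, 1.6000, 2.4000, 2.6000).
‖u_2‖ = 5.8992, so e_2 = (-0.1017, 0.7459, 0.2712, 0.4068, 0.4407).
e_1·w_3 = 0.3651·(-3) + 0.3651·1 + 0.5477·(-2) + (-0.5477)·(-1) + (-0.3651)·(-4) = 0.1826; e_2·w_3 = (-0.1017)·(-3) + 0.7459·1 + 0.2712·(-2) + 0.4068·(-1) + 0.4407·(-4) = -1.6613.
u_3 = w_3 − 0.1826·e_1 + 1.6613·e_2 = (-3.2356, 2.1724, -1.6494, -0.2241, -3.2011).

u_3 = (-3.2356, 2.1724, -1.6494, -0.2241, -3.2011)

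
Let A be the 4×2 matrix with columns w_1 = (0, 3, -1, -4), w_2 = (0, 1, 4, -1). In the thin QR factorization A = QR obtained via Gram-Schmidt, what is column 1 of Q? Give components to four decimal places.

w_1 = (0, 3, -1, -4); ‖w_1‖ = 5.0990, so q_1 = (0.0000, 0.5883, -0.1961, -0.7845).

q_1 = (0.0000, 0.5883, -0.1961, -0.7845)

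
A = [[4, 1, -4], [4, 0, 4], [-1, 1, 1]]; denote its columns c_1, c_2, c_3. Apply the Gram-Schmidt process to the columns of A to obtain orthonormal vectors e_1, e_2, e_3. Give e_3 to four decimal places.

e_3 = (-0.5298, 0.6623, 0.5298)

e_1 = c_1/‖c_1‖ = (4, 4, -1)/5.7446 = (0.6963, 0.6963, -0.1741).
r_{12} = e_1·c_2 = 0.5222.
u_2 = c_2 − 0.5222·e_1 = (0.6364, -0.3636, 1.0909).
‖u_2‖ = 1.3143, so e_2 = (0.4842, -0.2767, 0.8301).
r_{13} = e_1·c_3 = -0.1741; r_{23} = e_2·c_3 = -2.2135.
u_3 = c_3 + 0.1741·e_1 + 2.2135·e_2 = (-2.8070, 3.5088, 2.8070).
‖u_3‖ = 5.2981, so e_3 = (-0.5298, 0.6623, 0.5298).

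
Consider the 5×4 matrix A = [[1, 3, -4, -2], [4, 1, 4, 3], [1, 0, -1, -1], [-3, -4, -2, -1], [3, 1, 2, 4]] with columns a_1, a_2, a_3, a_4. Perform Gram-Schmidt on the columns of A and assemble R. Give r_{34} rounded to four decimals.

r_{34} = 1.7909

a_1 = (1, 4, 1, -3, 3); ‖a_1‖ = 6.0000, so q_1 = (0.1667, 0.6667, 0.1667, -0.5000, 0.5000).
q_1·a_2 = 0.1667·3 + 0.6667·1 + 0.1667·0 + (-0.5000)·(-4) + 0.5000·1 = 3.6667.
u_2 = a_2 − 3.6667·q_1 = (2.3889, -1.4444, -0.6111, -2.1667, -0.8333).
‖u_2‖ = 3.6818, so q_2 = (0.6488, -0.3923, -0.1660, -0.5885, -0.2263).
q_1·a_3 = 0.1667·(-4) + 0.6667·4 + 0.1667·(-1) + (-0.5000)·(-2) + 0.5000·2 = 3.8333; q_2·a_3 = 0.6488·(-4) + (-0.3923)·4 + (-0.1660)·(-1) + (-0.5885)·(-2) + (-0.2263)·2 = -3.2744.
u_3 = a_3 − 3.8333·q_1 + 3.2744·q_2 = (-2.5143, 0.1598, -2.1824, -2.0102, -0.6578).
‖u_3‖ = 3.9477, so q_3 = (-0.6369, 0.0405, -0.5528, -0.5092, -0.1666).
r_{34} = q_3·a_4 = 1.7909.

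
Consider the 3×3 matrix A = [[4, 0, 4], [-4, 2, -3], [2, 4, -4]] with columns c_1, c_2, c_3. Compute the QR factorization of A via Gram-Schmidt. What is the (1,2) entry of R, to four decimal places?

r_{12} = 0.0000

c_1 = (4, -4, 2); ‖c_1‖ = 6.0000, so q_1 = (0.6667, -0.6667, 0.3333).
r_{12} = q_1·c_2 = 0.0000.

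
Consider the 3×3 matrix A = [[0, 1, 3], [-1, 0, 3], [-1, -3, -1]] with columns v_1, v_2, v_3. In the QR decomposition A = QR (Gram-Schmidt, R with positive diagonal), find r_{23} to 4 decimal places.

r_{23} = 3.8376

v_1 = (0, -1, -1); ‖v_1‖ = 1.4142, so e_1 = (0.0000, -0.7071, -0.7071).
e_1·v_2 = 0.0000·1 + (-0.7071)·0 + (-0.7071)·(-3) = 2.1213.
u_2 = v_2 − 2.1213·e_1 = (1.0000, 1.5000, -1.5000).
‖u_2‖ = 2.3452, so e_2 = (0.4264, 0.6396, -0.6396).
r_{23} = e_2·v_3 = 3.8376.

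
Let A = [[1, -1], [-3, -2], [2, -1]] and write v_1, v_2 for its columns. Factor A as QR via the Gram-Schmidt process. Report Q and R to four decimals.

Q = [[0.2673, -0.5246], [-0.8018, -0.5864], [0.5345, -0.6172]], R = [[3.7417, 0.8018], [0.0000, 2.3146]]

v_1 = (1, -3, 2); ‖v_1‖ = 3.7417, so e_1 = (0.2673, -0.8018, 0.5345).
e_1·v_2 = 0.2673·(-1) + (-0.8018)·(-2) + 0.5345·(-1) = 0.8018.
u_2 = v_2 − 0.8018·e_1 = (-1.2143, -1.3571, -1.4286).
‖u_2‖ = 2.3146, so e_2 = (-0.5246, -0.5864, -0.6172).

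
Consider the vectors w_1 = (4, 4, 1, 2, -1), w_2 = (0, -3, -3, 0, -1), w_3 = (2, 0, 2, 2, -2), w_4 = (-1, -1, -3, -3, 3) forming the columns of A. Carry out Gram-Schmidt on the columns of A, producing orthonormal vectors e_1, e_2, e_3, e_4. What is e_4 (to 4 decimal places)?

w_1 = (4, 4, 1, 2, -1); ‖w_1‖ = 6.1644, so e_1 = (0.6489, 0.6489, 0.1622, 0.3244, -0.1622).
e_1·w_2 = 0.6489·0 + 0.6489·(-3) + 0.1622·(-3) + 0.3244·0 + (-0.1622)·(-1) = -2.2711.
u_2 = w_2 + 2.2711·e_1 = (1.4737, -1.5263, -2.6316, 0.7368, -1.3684).
‖u_2‖ = 3.7205, so e_2 = (0.3961, -0.4102, -0.7073, 0.1980, -0.3678).
e_1·w_3 = 0.6489·2 + 0.6489·0 + 0.1622·2 + 0.3244·2 + (-0.1622)·(-2) = 2.5955; e_2·w_3 = 0.3961·2 + (-0.4102)·0 + (-0.7073)·2 + 0.1980·2 + (-0.3678)·(-2) = 0.5093.
u_3 = w_3 − 2.5955·e_1 − 0.5093·e_2 = (0.1141, -1.4753, 1.9392, 1.0570, -1.3916).
‖u_3‖ = 3.0006, so e_3 = (0.0380, -0.4917, 0.6463, 0.3523, -0.4638).
e_1·w_4 = 0.6489·(-1) + 0.6489·(-1) + 0.1622·(-3) + 0.3244·(-3) + (-0.1622)·3 = -3.2444; e_2·w_4 = 0.3961·(-1) + (-0.4102)·(-1) + (-0.7073)·(-3) + 0.1980·(-3) + (-0.3678)·3 = 0.4385; e_3·w_4 = 0.0380·(-1) + (-0.4917)·(-1) + 0.6463·(-3) + 0.3523·(-3) + (-0.4638)·3 = -3.9333.
u_4 = w_4 + 3.2444·e_1 − 0.4385·e_2 + 3.9333·e_3 = (1.0811, -0.6486, 0.3784, -0.6486, 0.8108).
‖u_4‖ = 1.6765, so e_4 = (0.6448, -0.3869, 0.2257, -0.3869, 0.4836).

e_4 = (0.6448, -0.3869, 0.2257, -0.3869, 0.4836)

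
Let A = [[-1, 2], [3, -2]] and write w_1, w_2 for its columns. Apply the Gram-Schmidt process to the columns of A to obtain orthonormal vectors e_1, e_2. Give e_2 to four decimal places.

e_1 = w_1/‖w_1‖ = (-1, 3)/3.1623 = (-0.3162, 0.9487).
r_{12} = e_1·w_2 = -2.5298.
u_2 = w_2 + 2.5298·e_1 = (1.2000, 0.4000).
‖u_2‖ = 1.2649, so e_2 = (0.9487, 0.3162).

e_2 = (0.9487, 0.3162)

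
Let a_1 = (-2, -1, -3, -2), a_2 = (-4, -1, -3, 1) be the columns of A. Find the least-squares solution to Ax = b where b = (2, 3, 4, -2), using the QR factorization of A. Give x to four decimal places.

x = (-0.0217, -0.9130)

q_1 = a_1/‖a_1‖ = (-2, -1, -3, -2)/4.2426 = (-0.4714, -0.2357, -0.7071, -0.4714).
r_{12} = q_1·a_2 = 3.7712.
u_2 = a_2 − 3.7712·q_1 = (-2.2222, -0.1111, -0.3333, 2.7778).
‖u_2‖ = 3.5746, so q_2 = (-0.6217, -0.0311, -0.0933, 0.7771).
Qᵀb = (-3.5355, -3.2638).
Back-substitute: x_2 = -3.2638/3.5746 = -0.9130.
x_1 = (-3.5355 − 3.7712·(-0.9130))/4.2426 = -0.0217.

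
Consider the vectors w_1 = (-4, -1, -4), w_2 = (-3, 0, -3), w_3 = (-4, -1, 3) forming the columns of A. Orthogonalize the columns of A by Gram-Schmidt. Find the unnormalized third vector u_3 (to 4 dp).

w_1 = (-4, -1, -4); ‖w_1‖ = 5.7446, so e_1 = (-0.6963, -0.1741, -0.6963).
e_1·w_2 = (-0.6963)·(-3) + (-0.1741)·0 + (-0.6963)·(-3) = 4.1779.
u_2 = w_2 − 4.1779·e_1 = (-0.0909, 0.7273, -0.0909).
‖u_2‖ = 0.7385, so e_2 = (-0.1231, 0.9847, -0.1231).
e_1·w_3 = (-0.6963)·(-4) + (-0.1741)·(-1) + (-0.6963)·3 = 0.8704; e_2·w_3 = (-0.1231)·(-4) + 0.9847·(-1) + (-0.1231)·3 = -0.8616.
u_3 = w_3 − 0.8704·e_1 + 0.8616·e_2 = (-3.5000, 0.0000, 3.5000).

u_3 = (-3.5000, 0.0000, 3.5000)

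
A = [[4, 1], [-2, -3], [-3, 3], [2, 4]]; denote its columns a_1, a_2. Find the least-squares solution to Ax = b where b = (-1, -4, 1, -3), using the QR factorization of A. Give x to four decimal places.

a_1 = (4, -2, -3, 2); ‖a_1‖ = 5.7446, so q_1 = (0.6963, -0.3482, -0.5222, 0.3482).
q_1·a_2 = 0.6963·1 + (-0.3482)·(-3) + (-0.5222)·3 + 0.3482·4 = 1.5667.
u_2 = a_2 − 1.5667·q_1 = (-0.0909, -2.4545, 3.8182, 3.4545).
‖u_2‖ = 5.7049, so q_2 = (-0.0159, -0.4303, 0.6693, 0.6055).
Qᵀb = (-0.8704, 0.5896).
Back-substitute: x_2 = 0.5896/5.7049 = 0.1034.
x_1 = (-0.8704 − 1.5667·0.1034)/5.7446 = -0.1797.

x = (-0.1797, 0.1034)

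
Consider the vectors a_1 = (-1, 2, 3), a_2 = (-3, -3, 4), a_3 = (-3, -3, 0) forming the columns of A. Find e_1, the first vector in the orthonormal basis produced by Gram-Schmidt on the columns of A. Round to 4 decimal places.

a_1 = (-1, 2, 3); ‖a_1‖ = 3.7417, so e_1 = (-0.2673, 0.5345, 0.8018).

e_1 = (-0.2673, 0.5345, 0.8018)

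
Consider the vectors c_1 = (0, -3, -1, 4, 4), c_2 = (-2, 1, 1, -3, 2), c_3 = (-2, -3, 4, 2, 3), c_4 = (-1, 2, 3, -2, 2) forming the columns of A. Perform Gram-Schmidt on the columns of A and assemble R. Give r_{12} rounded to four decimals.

r_{12} = -1.2344

q_1 = c_1/‖c_1‖ = (0, -3, -1, 4, 4)/6.4807 = (0.0000, -0.4629, -0.1543, 0.6172, 0.6172).
r_{12} = q_1·c_2 = -1.2344.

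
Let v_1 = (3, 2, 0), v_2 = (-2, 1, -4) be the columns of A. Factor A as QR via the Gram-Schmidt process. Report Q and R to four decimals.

q_1 = v_1/‖v_1‖ = (3, 2, 0)/3.6056 = (0.8321, 0.5547, 0.0000).
r_{12} = q_1·v_2 = -1.1094.
u_2 = v_2 + 1.1094·q_1 = (-1.0769, 1.6154, -4.0000).
‖u_2‖ = 4.4463, so q_2 = (-0.2422, 0.3633, -0.8996).

Q = [[0.8321, -0.2422], [0.5547, 0.3633], [0.0000, -0.8996]], R = [[3.6056, -1.1094], [0.0000, 4.4463]]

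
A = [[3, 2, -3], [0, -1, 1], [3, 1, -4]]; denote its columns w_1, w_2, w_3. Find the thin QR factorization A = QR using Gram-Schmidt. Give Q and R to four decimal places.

w_1 = (3, 0, 3); ‖w_1‖ = 4.2426, so e_1 = (0.7071, 0.0000, 0.7071).
e_1·w_2 = 0.7071·2 + 0.0000·(-1) + 0.7071·1 = 2.1213.
u_2 = w_2 − 2.1213·e_1 = (0.5000, -1.0000, -0.5000).
‖u_2‖ = 1.2247, so e_2 = (0.4082, -0.8165, -0.4082).
e_1·w_3 = 0.7071·(-3) + 0.0000·1 + 0.7071·(-4) = -4.9497; e_2·w_3 = 0.4082·(-3) + (-0.8165)·1 + (-0.4082)·(-4) = -0.4082.
u_3 = w_3 + 4.9497·e_1 + 0.4082·e_2 = (0.6667, 0.6667, -0.6667).
‖u_3‖ = 1.1547, so e_3 = (0.5774, 0.5774, -0.5774).

Q = [[0.7071, 0.4082, 0.5774], [0.0000, -0.8165, 0.5774], [0.7071, -0.4082, -0.5774]], R = [[4.2426, 2.1213, -4.9497], [0.0000, 1.2247, -0.4082], [0.0000, 0.0000, 1.1547]]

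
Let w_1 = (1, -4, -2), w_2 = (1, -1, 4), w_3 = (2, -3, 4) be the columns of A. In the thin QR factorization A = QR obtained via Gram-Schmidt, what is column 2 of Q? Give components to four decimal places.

e_1 = w_1/‖w_1‖ = (1, -4, -2)/4.5826 = (0.2182, -0.8729, -0.4364).
r_{12} = e_1·w_2 = -0.6547.
u_2 = w_2 + 0.6547·e_1 = (1.1429, -1.5714, 3.7143).
‖u_2‖ = 4.1918, so e_2 = (0.2726, -0.3749, 0.8861).

e_2 = (0.2726, -0.3749, 0.8861)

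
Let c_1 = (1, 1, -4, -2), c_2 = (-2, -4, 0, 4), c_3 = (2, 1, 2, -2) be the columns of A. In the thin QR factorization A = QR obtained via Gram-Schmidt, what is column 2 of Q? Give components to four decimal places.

q_2 = (-0.2620, -0.6462, -0.4891, 0.5240)

c_1 = (1, 1, -4, -2); ‖c_1‖ = 4.6904, so q_1 = (0.2132, 0.2132, -0.8528, -0.4264).
q_1·c_2 = 0.2132·(-2) + 0.2132·(-4) + (-0.8528)·0 + (-0.4264)·4 = -2.9848.
u_2 = c_2 + 2.9848·q_1 = (-1.3636, -3.3636, -2.5455, 2.7273).
‖u_2‖ = 5.2049, so q_2 = (-0.2620, -0.6462, -0.4891, 0.5240).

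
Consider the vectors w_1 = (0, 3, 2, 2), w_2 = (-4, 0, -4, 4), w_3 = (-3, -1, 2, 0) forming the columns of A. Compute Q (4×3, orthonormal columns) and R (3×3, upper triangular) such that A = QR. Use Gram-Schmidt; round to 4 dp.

Q = [[0.0000, -0.5774, -0.7229], [0.7276, 0.0000, -0.3189], [0.4851, -0.5774, 0.6006], [0.4851, 0.5774, -0.1223]], R = [[4.1231, 0.0000, 0.2425], [0.0000, 6.9282, 0.5774], [0.0000, 0.0000, 3.6889]]

w_1 = (0, 3, 2, 2); ‖w_1‖ = 4.1231, so q_1 = (0.0000, 0.7276, 0.4851, 0.4851).
q_1·w_2 = 0.0000·(-4) + 0.7276·0 + 0.4851·(-4) + 0.4851·4 = 0.0000.
u_2 = w_2 + 0.0000·q_1 = (-4.0000, 0.0000, -4.0000, 4.0000).
‖u_2‖ = 6.9282, so q_2 = (-0.5774, 0.0000, -0.5774, 0.5774).
q_1·w_3 = 0.0000·(-3) + 0.7276·(-1) + 0.4851·2 + 0.4851·0 = 0.2425; q_2·w_3 = (-0.5774)·(-3) + 0.0000·(-1) + (-0.5774)·2 + 0.5774·0 = 0.5774.
u_3 = w_3 − 0.2425·q_1 − 0.5774·q_2 = (-2.6667, -1.1765, 2.2157, -0.4510).
‖u_3‖ = 3.6889, so q_3 = (-0.7229, -0.3189, 0.6006, -0.1223).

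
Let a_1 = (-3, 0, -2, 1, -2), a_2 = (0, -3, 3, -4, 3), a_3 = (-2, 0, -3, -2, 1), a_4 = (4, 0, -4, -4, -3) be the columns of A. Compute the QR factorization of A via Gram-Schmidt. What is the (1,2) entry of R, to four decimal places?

r_{12} = -3.7712

a_1 = (-3, 0, -2, 1, -2); ‖a_1‖ = 4.2426, so e_1 = (-0.7071, 0.0000, -0.4714, 0.2357, -0.4714).
r_{12} = e_1·a_2 = -3.7712.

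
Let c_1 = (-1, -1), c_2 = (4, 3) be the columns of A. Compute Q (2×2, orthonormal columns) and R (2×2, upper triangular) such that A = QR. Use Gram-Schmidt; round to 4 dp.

c_1 = (-1, -1); ‖c_1‖ = 1.4142, so e_1 = (-0.7071, -0.7071).
e_1·c_2 = (-0.7071)·4 + (-0.7071)·3 = -4.9497.
u_2 = c_2 + 4.9497·e_1 = (0.5000, -0.5000).
‖u_2‖ = 0.7071, so e_2 = (0.7071, -0.7071).

Q = [[-0.7071, 0.7071], [-0.7071, -0.7071]], R = [[1.4142, -4.9497], [0.0000, 0.7071]]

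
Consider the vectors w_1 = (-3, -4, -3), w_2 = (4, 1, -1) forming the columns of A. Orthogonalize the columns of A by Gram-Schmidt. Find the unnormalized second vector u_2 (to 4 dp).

w_1 = (-3, -4, -3); ‖w_1‖ = 5.8310, so e_1 = (-0.5145, -0.6860, -0.5145).
e_1·w_2 = (-0.5145)·4 + (-0.6860)·1 + (-0.5145)·(-1) = -2.2295.
u_2 = w_2 + 2.2295·e_1 = (2.8529, -0.5294, -2.1471).

u_2 = (2.8529, -0.5294, -2.1471)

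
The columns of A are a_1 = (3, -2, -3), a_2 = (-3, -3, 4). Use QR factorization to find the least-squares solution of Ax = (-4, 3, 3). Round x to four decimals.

x = (-1.3250, -0.1434)

a_1 = (3, -2, -3); ‖a_1‖ = 4.6904, so e_1 = (0.6396, -0.4264, -0.6396).
e_1·a_2 = 0.6396·(-3) + (-0.4264)·(-3) + (-0.6396)·4 = -3.1980.
u_2 = a_2 + 3.1980·e_1 = (-0.9545, -4.3636, 1.9545).
‖u_2‖ = 4.8757, so e_2 = (-0.1958, -0.8950, 0.4009).
Qᵀb = (-5.7564, -0.6992).
Back-substitute: x_2 = -0.6992/4.8757 = -0.1434.
x_1 = (-5.7564 + 3.1980·(-0.1434))/4.6904 = -1.3250.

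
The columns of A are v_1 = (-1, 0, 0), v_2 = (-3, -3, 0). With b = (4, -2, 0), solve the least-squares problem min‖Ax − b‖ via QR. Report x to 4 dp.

e_1 = v_1/‖v_1‖ = (-1, 0, 0)/1.0000 = (-1.0000, 0.0000, 0.0000).
r_{12} = e_1·v_2 = 3.0000.
u_2 = v_2 − 3.0000·e_1 = (0.0000, -3.0000, 0.0000).
‖u_2‖ = 3.0000, so e_2 = (0.0000, -1.0000, 0.0000).
Qᵀb = (-4.0000, 2.0000).
Back-substitute: x_2 = 2.0000/3.0000 = 0.6667.
x_1 = (-4.0000 − 3.0000·0.6667)/1.0000 = -6.0000.

x = (-6.0000, 0.6667)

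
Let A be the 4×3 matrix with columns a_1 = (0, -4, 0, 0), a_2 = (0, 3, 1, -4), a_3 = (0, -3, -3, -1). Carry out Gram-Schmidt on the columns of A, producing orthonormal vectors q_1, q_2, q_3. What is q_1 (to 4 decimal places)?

q_1 = (0.0000, -1.0000, 0.0000, 0.0000)

a_1 = (0, -4, 0, 0); ‖a_1‖ = 4.0000, so q_1 = (0.0000, -1.0000, 0.0000, 0.0000).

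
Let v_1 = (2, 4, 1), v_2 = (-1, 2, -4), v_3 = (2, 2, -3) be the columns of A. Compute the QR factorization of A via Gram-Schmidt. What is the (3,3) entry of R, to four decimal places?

r_{33} = 2.2005

v_1 = (2, 4, 1); ‖v_1‖ = 4.5826, so e_1 = (0.4364, 0.8729, 0.2182).
e_1·v_2 = 0.4364·(-1) + 0.8729·2 + 0.2182·(-4) = 0.4364.
u_2 = v_2 − 0.4364·e_1 = (-1.1905, 1.6190, -4.0952).
‖u_2‖ = 4.5617, so e_2 = (-0.2610, 0.3549, -0.8977).
e_1·v_3 = 0.4364·2 + 0.8729·2 + 0.2182·(-3) = 1.9640; e_2·v_3 = (-0.2610)·2 + 0.3549·2 + (-0.8977)·(-3) = 2.8811.
u_3 = v_3 − 1.9640·e_1 − 2.8811·e_2 = (1.8947, -0.7368, -0.8421).
r_{33} = ‖u_3‖ = 2.2005.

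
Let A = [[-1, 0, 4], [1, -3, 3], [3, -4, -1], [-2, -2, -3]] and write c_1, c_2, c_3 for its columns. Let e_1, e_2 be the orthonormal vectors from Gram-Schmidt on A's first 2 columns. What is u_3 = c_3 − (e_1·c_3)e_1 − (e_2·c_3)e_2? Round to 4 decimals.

c_1 = (-1, 1, 3, -2); ‖c_1‖ = 3.8730, so e_1 = (-0.2582, 0.2582, 0.7746, -0.5164).
e_1·c_2 = (-0.2582)·0 + 0.2582·(-3) + 0.7746·(-4) + (-0.5164)·(-2) = -2.8402.
u_2 = c_2 + 2.8402·e_1 = (-0.7333, -2.2667, -1.8000, -3.4667).
‖u_2‖ = 4.5753, so e_2 = (-0.1603, -0.4954, -0.3934, -0.7577).
e_1·c_3 = (-0.2582)·4 + 0.2582·3 + 0.7746·(-1) + (-0.5164)·(-3) = 0.5164; e_2·c_3 = (-0.1603)·4 + (-0.4954)·3 + (-0.3934)·(-1) + (-0.7577)·(-3) = 0.5391.
u_3 = c_3 − 0.5164·e_1 − 0.5391·e_2 = (4.2197, 3.1338, -1.1879, -2.3248).

u_3 = (4.2197, 3.1338, -1.1879, -2.3248)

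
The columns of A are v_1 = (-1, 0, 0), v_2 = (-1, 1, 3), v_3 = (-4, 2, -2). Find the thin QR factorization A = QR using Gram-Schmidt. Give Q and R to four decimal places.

v_1 = (-1, 0, 0); ‖v_1‖ = 1.0000, so q_1 = (-1.0000, 0.0000, 0.0000).
q_1·v_2 = (-1.0000)·(-1) + 0.0000·1 + 0.0000·3 = 1.0000.
u_2 = v_2 − 1.0000·q_1 = (0.0000, 1.0000, 3.0000).
‖u_2‖ = 3.1623, so q_2 = (0.0000, 0.3162, 0.9487).
q_1·v_3 = (-1.0000)·(-4) + 0.0000·2 + 0.0000·(-2) = 4.0000; q_2·v_3 = 0.0000·(-4) + 0.3162·2 + 0.9487·(-2) = -1.2649.
u_3 = v_3 − 4.0000·q_1 + 1.2649·q_2 = (0.0000, 2.4000, -0.8000).
‖u_3‖ = 2.5298, so q_3 = (0.0000, 0.9487, -0.3162).

Q = [[-1.0000, 0.0000, 0.0000], [0.0000, 0.3162, 0.9487], [0.0000, 0.9487, -0.3162]], R = [[1.0000, 1.0000, 4.0000], [0.0000, 3.1623, -1.2649], [0.0000, 0.0000, 2.5298]]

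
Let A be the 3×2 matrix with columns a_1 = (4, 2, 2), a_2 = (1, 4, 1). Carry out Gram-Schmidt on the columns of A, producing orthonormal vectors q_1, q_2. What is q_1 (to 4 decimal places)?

a_1 = (4, 2, 2); ‖a_1‖ = 4.8990, so q_1 = (0.8165, 0.4082, 0.4082).

q_1 = (0.8165, 0.4082, 0.4082)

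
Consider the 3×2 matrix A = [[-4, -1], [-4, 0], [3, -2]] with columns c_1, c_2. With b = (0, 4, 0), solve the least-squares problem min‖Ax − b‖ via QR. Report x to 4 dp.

e_1 = c_1/‖c_1‖ = (-4, -4, 3)/6.4031 = (-0.6247, -0.6247, 0.4685).
r_{12} = e_1·c_2 = -0.3123.
u_2 = c_2 + 0.3123·e_1 = (-1.1951, -0.1951, -1.8537).
‖u_2‖ = 2.2141, so e_2 = (-0.5398, -0.0881, -0.8372).
Qᵀb = (-2.4988, -0.3525).
Back-substitute: x_2 = -0.3525/2.2141 = -0.1592.
x_1 = (-2.4988 + 0.3123·(-0.1592))/6.4031 = -0.3980.

x = (-0.3980, -0.1592)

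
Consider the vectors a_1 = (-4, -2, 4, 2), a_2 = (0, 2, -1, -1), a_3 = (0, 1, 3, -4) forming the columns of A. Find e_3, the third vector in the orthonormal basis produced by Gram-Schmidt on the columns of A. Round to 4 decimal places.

e_3 = (0.2535, -0.0845, 0.5916, -0.7606)

e_1 = a_1/‖a_1‖ = (-4, -2, 4, 2)/6.3246 = (-0.6325, -0.3162, 0.6325, 0.3162).
r_{12} = e_1·a_2 = -1.5811.
u_2 = a_2 + 1.5811·e_1 = (-1.0000, 1.5000, 0.0000, -0.5000).
‖u_2‖ = 1.8708, so e_2 = (-0.5345, 0.8018, 0.0000, -0.2673).
r_{13} = e_1·a_3 = 0.3162; r_{23} = e_2·a_3 = 1.8708.
u_3 = a_3 − 0.3162·e_1 − 1.8708·e_2 = (1.2000, -0.4000, 2.8000, -3.6000).
‖u_3‖ = 4.7329, so e_3 = (0.2535, -0.0845, 0.5916, -0.7606).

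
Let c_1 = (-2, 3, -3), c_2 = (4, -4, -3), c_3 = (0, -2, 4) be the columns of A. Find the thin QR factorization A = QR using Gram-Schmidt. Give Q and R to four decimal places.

c_1 = (-2, 3, -3); ‖c_1‖ = 4.6904, so e_1 = (-0.4264, 0.6396, -0.6396).
e_1·c_2 = (-0.4264)·4 + 0.6396·(-4) + (-0.6396)·(-3) = -2.3452.
u_2 = c_2 + 2.3452·e_1 = (3.0000, -2.5000, -4.5000).
‖u_2‖ = 5.9582, so e_2 = (0.5035, -0.4196, -0.7553).
e_1·c_3 = (-0.4264)·0 + 0.6396·(-2) + (-0.6396)·4 = -3.8376; e_2·c_3 = 0.5035·0 + (-0.4196)·(-2) + (-0.7553)·4 = -2.1819.
u_3 = c_3 + 3.8376·e_1 + 2.1819·e_2 = (-0.5378, -0.4609, -0.1024).
‖u_3‖ = 0.7157, so e_3 = (-0.7514, -0.6441, -0.1431).

Q = [[-0.4264, 0.5035, -0.7514], [0.6396, -0.4196, -0.6441], [-0.6396, -0.7553, -0.1431]], R = [[4.6904, -2.3452, -3.8376], [0.0000, 5.9582, -2.1819], [0.0000, 0.0000, 0.7157]]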